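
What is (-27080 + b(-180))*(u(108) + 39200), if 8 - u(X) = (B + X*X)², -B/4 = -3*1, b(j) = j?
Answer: 3715259075680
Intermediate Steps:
B = 12 (B = -(-12) = -4*(-3) = 12)
u(X) = 8 - (12 + X²)² (u(X) = 8 - (12 + X*X)² = 8 - (12 + X²)²)
(-27080 + b(-180))*(u(108) + 39200) = (-27080 - 180)*((8 - (12 + 108²)²) + 39200) = -27260*((8 - (12 + 11664)²) + 39200) = -27260*((8 - 1*11676²) + 39200) = -27260*((8 - 1*136328976) + 39200) = -27260*((8 - 136328976) + 39200) = -27260*(-136328968 + 39200) = -27260*(-136289768) = 3715259075680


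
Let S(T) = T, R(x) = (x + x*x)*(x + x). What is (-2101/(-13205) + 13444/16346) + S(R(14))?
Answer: 634701789683/107924465 ≈ 5881.0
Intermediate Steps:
R(x) = 2*x*(x + x²) (R(x) = (x + x²)*(2*x) = 2*x*(x + x²))
(-2101/(-13205) + 13444/16346) + S(R(14)) = (-2101/(-13205) + 13444/16346) + 2*14²*(1 + 14) = (-2101*(-1/13205) + 13444*(1/16346)) + 2*196*15 = (2101/13205 + 6722/8173) + 5880 = 105935483/107924465 + 5880 = 634701789683/107924465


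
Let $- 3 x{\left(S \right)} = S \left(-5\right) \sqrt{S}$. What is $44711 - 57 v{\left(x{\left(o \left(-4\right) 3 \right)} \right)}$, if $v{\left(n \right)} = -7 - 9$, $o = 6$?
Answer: $45623$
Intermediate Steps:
$x{\left(S \right)} = \frac{5 S^{\frac{3}{2}}}{3}$ ($x{\left(S \right)} = - \frac{S \left(-5\right) \sqrt{S}}{3} = - \frac{- 5 S \sqrt{S}}{3} = - \frac{\left(-5\right) S^{\frac{3}{2}}}{3} = \frac{5 S^{\frac{3}{2}}}{3}$)
$v{\left(n \right)} = -16$ ($v{\left(n \right)} = -7 - 9 = -16$)
$44711 - 57 v{\left(x{\left(o \left(-4\right) 3 \right)} \right)} = 44711 - 57 \left(-16\right) = 44711 - -912 = 44711 + 912 = 45623$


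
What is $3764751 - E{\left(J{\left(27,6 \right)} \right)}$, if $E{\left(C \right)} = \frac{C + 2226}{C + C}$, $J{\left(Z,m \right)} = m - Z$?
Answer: $\frac{7529607}{2} \approx 3.7648 \cdot 10^{6}$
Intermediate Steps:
$E{\left(C \right)} = \frac{2226 + C}{2 C}$
$3764751 - E{\left(J{\left(27,6 \right)} \right)} = 3764751 - \frac{2226 + \left(6 - 27\right)}{2 \left(6 - 27\right)} = 3764751 - \frac{2226 - 21}{2 \left(-21\right)} = 3764751 - \frac{1}{2} \left(- \frac{1}{21}\right) 2205 = 3764751 - - \frac{105}{2} = 3764751 + \frac{105}{2} = \frac{7529607}{2}$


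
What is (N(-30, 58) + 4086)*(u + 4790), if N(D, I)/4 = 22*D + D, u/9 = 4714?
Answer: 62608416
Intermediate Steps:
u = 42426 (u = 9*4714 = 42426)
N(D, I) = 92*D (N(D, I) = 4*(22*D + D) = 4*(23*D) = 92*D)
(N(-30, 58) + 4086)*(u + 4790) = (92*(-30) + 4086)*(42426 + 4790) = (-2760 + 4086)*47216 = 1326*47216 = 62608416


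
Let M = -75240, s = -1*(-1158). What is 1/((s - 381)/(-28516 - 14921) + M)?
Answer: -14479/1089400219 ≈ -1.3291e-5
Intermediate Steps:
s = 1158
1/((s - 381)/(-28516 - 14921) + M) = 1/((1158 - 381)/(-28516 - 14921) - 75240) = 1/(777/(-43437) - 75240) = 1/(777*(-1/43437) - 75240) = 1/(-259/14479 - 75240) = 1/(-1089400219/14479) = -14479/1089400219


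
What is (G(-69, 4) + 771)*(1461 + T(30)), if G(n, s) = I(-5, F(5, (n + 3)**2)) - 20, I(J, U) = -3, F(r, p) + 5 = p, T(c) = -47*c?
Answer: 38148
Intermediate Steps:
F(r, p) = -5 + p
G(n, s) = -23 (G(n, s) = -3 - 20 = -23)
(G(-69, 4) + 771)*(1461 + T(30)) = (-23 + 771)*(1461 - 47*30) = 748*(1461 - 1410) = 748*51 = 38148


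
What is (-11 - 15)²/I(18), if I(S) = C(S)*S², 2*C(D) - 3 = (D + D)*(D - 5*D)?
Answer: -338/209709 ≈ -0.0016118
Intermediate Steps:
C(D) = 3/2 - 4*D² (C(D) = 3/2 + ((D + D)*(D - 5*D))/2 = 3/2 + ((2*D)*(-4*D))/2 = 3/2 + (-8*D²)/2 = 3/2 - 4*D²)
I(S) = S²*(3/2 - 4*S²) (I(S) = (3/2 - 4*S²)*S² = S²*(3/2 - 4*S²))
(-11 - 15)²/I(18) = (-11 - 15)²/(((½)*18²*(3 - 8*18²))) = (-26)²/(((½)*324*(3 - 8*324))) = 676/(((½)*324*(3 - 2592))) = 676/(((½)*324*(-2589))) = 676/(-419418) = 676*(-1/419418) = -338/209709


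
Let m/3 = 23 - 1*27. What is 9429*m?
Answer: -113148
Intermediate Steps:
m = -12 (m = 3*(23 - 1*27) = 3*(23 - 27) = 3*(-4) = -12)
9429*m = 9429*(-12) = -113148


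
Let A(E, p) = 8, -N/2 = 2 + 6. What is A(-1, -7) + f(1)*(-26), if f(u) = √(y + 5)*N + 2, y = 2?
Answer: -44 + 416*√7 ≈ 1056.6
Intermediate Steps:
N = -16 (N = -2*(2 + 6) = -2*8 = -16)
f(u) = 2 - 16*√7 (f(u) = √(2 + 5)*(-16) + 2 = √7*(-16) + 2 = -16*√7 + 2 = 2 - 16*√7)
A(-1, -7) + f(1)*(-26) = 8 + (2 - 16*√7)*(-26) = 8 + (-52 + 416*√7) = -44 + 416*√7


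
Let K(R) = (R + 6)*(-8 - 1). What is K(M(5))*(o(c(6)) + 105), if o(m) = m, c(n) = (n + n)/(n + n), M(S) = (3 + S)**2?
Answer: -66780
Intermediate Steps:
K(R) = -54 - 9*R (K(R) = (6 + R)*(-9) = -54 - 9*R)
c(n) = 1 (c(n) = (2*n)/((2*n)) = (2*n)*(1/(2*n)) = 1)
K(M(5))*(o(c(6)) + 105) = (-54 - 9*(3 + 5)**2)*(1 + 105) = (-54 - 9*8**2)*106 = (-54 - 9*64)*106 = (-54 - 576)*106 = -630*106 = -66780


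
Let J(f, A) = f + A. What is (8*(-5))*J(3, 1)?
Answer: -160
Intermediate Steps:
J(f, A) = A + f
(8*(-5))*J(3, 1) = (8*(-5))*(1 + 3) = -40*4 = -160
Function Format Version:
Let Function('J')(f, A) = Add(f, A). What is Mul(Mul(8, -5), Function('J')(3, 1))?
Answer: -160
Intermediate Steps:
Function('J')(f, A) = Add(A, f)
Mul(Mul(8, -5), Function('J')(3, 1)) = Mul(Mul(8, -5), Add(1, 3)) = Mul(-40, 4) = -160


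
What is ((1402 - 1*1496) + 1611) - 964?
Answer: 553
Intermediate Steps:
((1402 - 1*1496) + 1611) - 964 = ((1402 - 1496) + 1611) - 964 = (-94 + 1611) - 964 = 1517 - 964 = 553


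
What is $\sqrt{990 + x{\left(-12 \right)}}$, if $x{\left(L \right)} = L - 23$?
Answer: $\sqrt{955} \approx 30.903$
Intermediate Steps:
$x{\left(L \right)} = -23 + L$
$\sqrt{990 + x{\left(-12 \right)}} = \sqrt{990 - 35} = \sqrt{955}$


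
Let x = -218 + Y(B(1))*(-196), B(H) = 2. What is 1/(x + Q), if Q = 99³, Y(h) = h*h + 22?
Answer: 1/964985 ≈ 1.0363e-6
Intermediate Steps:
Y(h) = 22 + h² (Y(h) = h² + 22 = 22 + h²)
Q = 970299
x = -5314 (x = -218 + (22 + 2²)*(-196) = -218 + (22 + 4)*(-196) = -218 + 26*(-196) = -218 - 5096 = -5314)
1/(x + Q) = 1/(-5314 + 970299) = 1/964985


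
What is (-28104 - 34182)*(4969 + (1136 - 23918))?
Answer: 1109500518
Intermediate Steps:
(-28104 - 34182)*(4969 + (1136 - 23918)) = -62286*(4969 - 22782) = -62286*(-17813) = 1109500518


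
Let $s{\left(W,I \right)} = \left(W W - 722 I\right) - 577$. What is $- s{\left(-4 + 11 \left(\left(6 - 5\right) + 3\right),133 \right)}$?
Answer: $95003$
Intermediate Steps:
$s{\left(W,I \right)} = -577 + W^{2} - 722 I$ ($s{\left(W,I \right)} = \left(W^{2} - 722 I\right) - 577 = -577 + W^{2} - 722 I$)
$- s{\left(-4 + 11 \left(\left(6 - 5\right) + 3\right),133 \right)} = - (-577 + \left(-4 + 11 \left(\left(6 - 5\right) + 3\right)\right)^{2} - 96026) = - (-577 + \left(-4 + 11 \left(1 + 3\right)\right)^{2} - 96026) = - (-577 + \left(-4 + 11 \cdot 4\right)^{2} - 96026) = - (-577 + \left(-4 + 44\right)^{2} - 96026) = - (-577 + 40^{2} - 96026) = - (-577 + 1600 - 96026) = \left(-1\right) \left(-95003\right) = 95003$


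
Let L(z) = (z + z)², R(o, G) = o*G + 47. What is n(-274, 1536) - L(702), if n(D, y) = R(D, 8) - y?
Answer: -1974897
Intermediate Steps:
R(o, G) = 47 + G*o (R(o, G) = G*o + 47 = 47 + G*o)
n(D, y) = 47 - y + 8*D (n(D, y) = (47 + 8*D) - y = 47 - y + 8*D)
L(z) = 4*z² (L(z) = (2*z)² = 4*z²)
n(-274, 1536) - L(702) = (47 - 1*1536 + 8*(-274)) - 4*702² = (47 - 1536 - 2192) - 4*492804 = -3681 - 1*1971216 = -3681 - 1971216 = -1974897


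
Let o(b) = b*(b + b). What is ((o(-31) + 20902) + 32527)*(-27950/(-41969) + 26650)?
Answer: 61910193131800/41969 ≈ 1.4751e+9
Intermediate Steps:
o(b) = 2*b**2 (o(b) = b*(2*b) = 2*b**2)
((o(-31) + 20902) + 32527)*(-27950/(-41969) + 26650) = ((2*(-31)**2 + 20902) + 32527)*(-27950/(-41969) + 26650) = ((2*961 + 20902) + 32527)*(-27950*(-1/41969) + 26650) = ((1922 + 20902) + 32527)*(27950/41969 + 26650) = (22824 + 32527)*(1118501800/41969) = 55351*(1118501800/41969) = 61910193131800/41969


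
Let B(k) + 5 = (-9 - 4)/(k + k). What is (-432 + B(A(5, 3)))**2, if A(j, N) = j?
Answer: 19210689/100 ≈ 1.9211e+5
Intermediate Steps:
B(k) = -5 - 13/(2*k) (B(k) = -5 + (-9 - 4)/(k + k) = -5 - 13*1/(2*k) = -5 - 13/(2*k))
(-432 + B(A(5, 3)))**2 = (-432 + (-5 - 13/2/5))**2 = (-432 + (-5 - 13/2*1/5))**2 = (-432 + (-5 - 13/10))**2 = (-432 - 63/10)**2 = (-4383/10)**2 = 19210689/100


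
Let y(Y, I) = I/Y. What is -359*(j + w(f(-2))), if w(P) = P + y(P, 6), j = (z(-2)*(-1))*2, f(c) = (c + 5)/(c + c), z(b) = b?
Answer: 6821/4 ≈ 1705.3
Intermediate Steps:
f(c) = (5 + c)/(2*c) (f(c) = (5 + c)/((2*c)) = (5 + c)*(1/(2*c)) = (5 + c)/(2*c))
j = 4 (j = -2*(-1)*2 = 2*2 = 4)
w(P) = P + 6/P
-359*(j + w(f(-2))) = -359*(4 + ((½)*(5 - 2)/(-2) + 6/(((½)*(5 - 2)/(-2))))) = -359*(4 + ((½)*(-½)*3 + 6/(((½)*(-½)*3)))) = -359*(4 + (-¾ + 6/(-¾))) = -359*(4 + (-¾ + 6*(-4/3))) = -359*(4 + (-¾ - 8)) = -359*(4 - 35/4) = -359*(-19/4) = 6821/4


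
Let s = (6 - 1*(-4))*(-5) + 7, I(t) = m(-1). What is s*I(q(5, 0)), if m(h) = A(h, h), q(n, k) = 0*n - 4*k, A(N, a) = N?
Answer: 43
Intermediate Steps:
q(n, k) = -4*k (q(n, k) = 0 - 4*k = -4*k)
m(h) = h
I(t) = -1
s = -43 (s = (6 + 4)*(-5) + 7 = 10*(-5) + 7 = -50 + 7 = -43)
s*I(q(5, 0)) = -43*(-1) = 43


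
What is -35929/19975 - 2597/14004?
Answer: -555024791/279729900 ≈ -1.9841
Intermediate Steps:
-35929/19975 - 2597/14004 = -555024791/279729900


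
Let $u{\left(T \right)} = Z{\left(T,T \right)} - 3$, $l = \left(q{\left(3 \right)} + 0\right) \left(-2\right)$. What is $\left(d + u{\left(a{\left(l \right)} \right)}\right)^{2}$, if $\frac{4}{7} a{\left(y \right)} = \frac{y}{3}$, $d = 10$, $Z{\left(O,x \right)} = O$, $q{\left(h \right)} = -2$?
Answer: $\frac{784}{9} \approx 87.111$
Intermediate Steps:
$l = 4$ ($l = \left(-2 + 0\right) \left(-2\right) = \left(-2\right) \left(-2\right) = 4$)
$a{\left(y \right)} = \frac{7 y}{12}$ ($a{\left(y \right)} = \frac{7 \frac{y}{3}}{4} = \frac{7 y}{12}$)
$u{\left(T \right)} = -3 + T$ ($u{\left(T \right)} = T - 3 = -3 + T$)
$\left(d + u{\left(a{\left(l \right)} \right)}\right)^{2} = \left(10 + \left(-3 + \frac{7}{12} \cdot 4\right)\right)^{2} = \left(10 + \left(-3 + \frac{7}{3}\right)\right)^{2} = \left(10 - \frac{2}{3}\right)^{2} = \left(\frac{28}{3}\right)^{2} = \frac{784}{9}$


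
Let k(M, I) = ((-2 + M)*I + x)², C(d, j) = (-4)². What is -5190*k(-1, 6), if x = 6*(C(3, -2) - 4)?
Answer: -15134040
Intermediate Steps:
C(d, j) = 16
x = 72 (x = 6*(16 - 4) = 6*12 = 72)
k(M, I) = (72 + I*(-2 + M))² (k(M, I) = ((-2 + M)*I + 72)² = (I*(-2 + M) + 72)² = (72 + I*(-2 + M))²)
-5190*k(-1, 6) = -5190*(72 - 2*6 + 6*(-1))² = -5190*(72 - 12 - 6)² = -5190*54² = -5190*2916 = -15134040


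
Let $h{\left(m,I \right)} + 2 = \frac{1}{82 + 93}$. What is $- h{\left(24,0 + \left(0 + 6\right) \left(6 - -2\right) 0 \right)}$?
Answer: $\frac{349}{175} \approx 1.9943$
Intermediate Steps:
$h{\left(m,I \right)} = - \frac{349}{175}$ ($h{\left(m,I \right)} = -2 + \frac{1}{82 + 93} = -2 + \frac{1}{175} = - \frac{349}{175}$)
$- h{\left(24,0 + \left(0 + 6\right) \left(6 - -2\right) 0 \right)} = \left(-1\right) \left(- \frac{349}{175}\right) = \frac{349}{175}$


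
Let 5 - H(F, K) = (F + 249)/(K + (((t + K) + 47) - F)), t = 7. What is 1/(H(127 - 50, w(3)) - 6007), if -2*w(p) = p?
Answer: -13/77863 ≈ -0.00016696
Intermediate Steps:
w(p) = -p/2
H(F, K) = 5 - (249 + F)/(54 - F + 2*K) (H(F, K) = 5 - (F + 249)/(K + (((7 + K) + 47) - F)) = 5 - (249 + F)/(K + ((54 + K) - F)) = 5 - (249 + F)/(K + (54 + K - F)) = 5 - (249 + F)/(54 - F + 2*K))
1/(H(127 - 50, w(3)) - 6007) = 1/((21 - 6*(127 - 50) + 10*(-1/2*3))/(54 - (127 - 50) + 2*(-1/2*3)) - 6007) = 1/((21 - 6*77 + 10*(-3/2))/(54 - 1*77 + 2*(-3/2)) - 6007) = 1/((21 - 462 - 15)/(54 - 77 - 3) - 6007) = 1/(-456/(-26) - 6007) = 1/(-1/26*(-456) - 6007) = 1/(228/13 - 6007) = 1/(-77863/13) = -13/77863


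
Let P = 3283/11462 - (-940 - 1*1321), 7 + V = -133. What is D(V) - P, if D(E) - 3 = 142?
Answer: -24256875/11462 ≈ -2116.3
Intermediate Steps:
V = -140 (V = -7 - 133 = -140)
D(E) = 145 (D(E) = 3 + 142 = 145)
P = 25918865/11462 (P = 3283*(1/11462) - (-940 - 1321) = 3283/11462 - 1*(-2261) = 3283/11462 + 2261 = 25918865/11462 ≈ 2261.3)
D(V) - P = 145 - 1*25918865/11462 = 145 - 25918865/11462 = -24256875/11462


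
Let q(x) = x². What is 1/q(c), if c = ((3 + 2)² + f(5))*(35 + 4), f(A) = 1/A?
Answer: 25/24147396 ≈ 1.0353e-6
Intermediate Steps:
c = 4914/5 (c = ((3 + 2)² + 1/5)*(35 + 4) = (5² + ⅕)*39 = (25 + ⅕)*39 = (126/5)*39 = 4914/5 ≈ 982.80)
1/q(c) = 1/((4914/5)²) = 1/(24147396/25) = 25/24147396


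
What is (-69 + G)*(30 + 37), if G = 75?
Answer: 402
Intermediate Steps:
(-69 + G)*(30 + 37) = (-69 + 75)*(30 + 37) = 6*67 = 402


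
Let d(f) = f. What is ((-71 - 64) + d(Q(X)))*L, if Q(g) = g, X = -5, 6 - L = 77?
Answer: 9940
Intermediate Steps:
L = -71 (L = 6 - 1*77 = 6 - 77 = -71)
((-71 - 64) + d(Q(X)))*L = ((-71 - 64) - 5)*(-71) = (-135 - 5)*(-71) = -140*(-71) = 9940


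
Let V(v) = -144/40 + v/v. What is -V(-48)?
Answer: 13/5 ≈ 2.6000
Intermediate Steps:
V(v) = -13/5 (V(v) = -144*1/40 + 1 = -18/5 + 1 = -13/5)
-V(-48) = -1*(-13/5) = 13/5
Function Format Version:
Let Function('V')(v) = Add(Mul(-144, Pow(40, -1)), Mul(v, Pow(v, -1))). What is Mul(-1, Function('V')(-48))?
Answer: Rational(13, 5) ≈ 2.6000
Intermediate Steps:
Function('V')(v) = Rational(-13, 5) (Function('V')(v) = Add(Mul(-144, Rational(1, 40)), 1) = Add(Rational(-18, 5), 1) = Rational(-13, 5))
Mul(-1, Function('V')(-48)) = Mul(-1, Rational(-13, 5)) = Rational(13, 5)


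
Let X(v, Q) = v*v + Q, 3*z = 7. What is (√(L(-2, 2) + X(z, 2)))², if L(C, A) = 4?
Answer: 103/9 ≈ 11.444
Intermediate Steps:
z = 7/3 (z = (⅓)*7 = 7/3 ≈ 2.3333)
X(v, Q) = Q + v² (X(v, Q) = v² + Q = Q + v²)
(√(L(-2, 2) + X(z, 2)))² = (√(4 + (2 + (7/3)²)))² = (√(4 + (2 + 49/9)))² = (√(4 + 67/9))² = (√(103/9))² = (√103/3)² = 103/9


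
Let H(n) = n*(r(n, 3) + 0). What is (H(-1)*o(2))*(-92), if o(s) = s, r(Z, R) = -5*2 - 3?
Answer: -2392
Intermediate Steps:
r(Z, R) = -13 (r(Z, R) = -10 - 3 = -13)
H(n) = -13*n (H(n) = n*(-13 + 0) = n*(-13) = -13*n)
(H(-1)*o(2))*(-92) = (-13*(-1)*2)*(-92) = (13*2)*(-92) = 26*(-92) = -2392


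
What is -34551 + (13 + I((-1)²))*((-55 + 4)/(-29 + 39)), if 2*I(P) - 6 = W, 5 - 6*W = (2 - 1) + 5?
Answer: -1385287/40 ≈ -34632.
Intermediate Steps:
W = -⅙ (W = ⅚ - ((2 - 1) + 5)/6 = ⅚ - (1 + 5)/6 = ⅚ - ⅙*6 = ⅚ - 1 = -⅙ ≈ -0.16667)
I(P) = 35/12 (I(P) = 3 + (½)*(-⅙) = 3 - 1/12 = 35/12)
-34551 + (13 + I((-1)²))*((-55 + 4)/(-29 + 39)) = -34551 + (13 + 35/12)*((-55 + 4)/(-29 + 39)) = -34551 + 191*(-51/10)/12 = -34551 + 191*(-51*⅒)/12 = -34551 + (191/12)*(-51/10) = -34551 - 3247/40 = -1385287/40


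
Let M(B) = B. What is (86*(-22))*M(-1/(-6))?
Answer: -946/3 ≈ -315.33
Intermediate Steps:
(86*(-22))*M(-1/(-6)) = (86*(-22))*(-1/(-6)) = -(-1892)*(-1)/6 = -1892*1/6 = -946/3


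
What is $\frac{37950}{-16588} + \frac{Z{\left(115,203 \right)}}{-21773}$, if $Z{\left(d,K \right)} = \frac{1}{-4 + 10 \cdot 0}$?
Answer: $- \frac{75116473}{32833684} \approx -2.2878$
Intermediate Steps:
$Z{\left(d,K \right)} = - \frac{1}{4}$ ($Z{\left(d,K \right)} = \frac{1}{-4 + 0} = \frac{1}{-4} = - \frac{1}{4}$)
$\frac{37950}{-16588} + \frac{Z{\left(115,203 \right)}}{-21773} = \frac{37950}{-16588} - \frac{1}{4 \left(-21773\right)} = 37950 \left(- \frac{1}{16588}\right) - - \frac{1}{87092} = - \frac{1725}{754} + \frac{1}{87092} = - \frac{75116473}{32833684}$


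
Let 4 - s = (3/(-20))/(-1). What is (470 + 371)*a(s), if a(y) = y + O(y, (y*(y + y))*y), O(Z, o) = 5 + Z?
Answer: 106807/10 ≈ 10681.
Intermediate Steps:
s = 77/20 (s = 4 - 3/(-20)/(-1) = 4 - 3*(-1/20)*(-1) = 4 - (-3)*(-1)/20 = 4 - 1*3/20 = 4 - 3/20 = 77/20 ≈ 3.8500)
a(y) = 5 + 2*y (a(y) = y + (5 + y) = 5 + 2*y)
(470 + 371)*a(s) = (470 + 371)*(5 + 2*(77/20)) = 841*(5 + 77/10) = 841*(127/10) = 106807/10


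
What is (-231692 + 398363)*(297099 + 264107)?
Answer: 93536765226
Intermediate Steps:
(-231692 + 398363)*(297099 + 264107) = 166671*561206 = 93536765226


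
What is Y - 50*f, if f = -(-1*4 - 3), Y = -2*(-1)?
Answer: -348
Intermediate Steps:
Y = 2
f = 7 (f = -(-4 - 3) = -1*(-7) = 7)
Y - 50*f = 2 - 50*7 = 2 - 350 = -348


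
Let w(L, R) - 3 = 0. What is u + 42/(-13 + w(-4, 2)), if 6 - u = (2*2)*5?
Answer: -91/5 ≈ -18.200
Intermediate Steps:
w(L, R) = 3 (w(L, R) = 3 + 0 = 3)
u = -14 (u = 6 - 2*2*5 = 6 - 4*5 = 6 - 1*20 = 6 - 20 = -14)
u + 42/(-13 + w(-4, 2)) = -14 + 42/(-13 + 3) = -14 + 42/(-10) = -14 - ⅒*42 = -14 - 21/5 = -91/5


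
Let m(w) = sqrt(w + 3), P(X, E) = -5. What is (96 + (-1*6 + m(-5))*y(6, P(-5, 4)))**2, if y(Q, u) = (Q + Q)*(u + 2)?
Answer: 94752 - 22464*I*sqrt(2) ≈ 94752.0 - 31769.0*I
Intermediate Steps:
y(Q, u) = 2*Q*(2 + u) (y(Q, u) = (2*Q)*(2 + u) = 2*Q*(2 + u))
m(w) = sqrt(3 + w)
(96 + (-1*6 + m(-5))*y(6, P(-5, 4)))**2 = (96 + (-1*6 + sqrt(3 - 5))*(2*6*(2 - 5)))**2 = (96 + (-6 + sqrt(-2))*(2*6*(-3)))**2 = (96 + (-6 + I*sqrt(2))*(-36))**2 = (96 + (216 - 36*I*sqrt(2)))**2 = (312 - 36*I*sqrt(2))**2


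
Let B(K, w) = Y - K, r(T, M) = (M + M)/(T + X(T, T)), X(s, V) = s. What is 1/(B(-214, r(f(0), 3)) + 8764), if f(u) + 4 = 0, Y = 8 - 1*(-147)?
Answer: 1/9133 ≈ 0.00010949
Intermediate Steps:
Y = 155 (Y = 8 + 147 = 155)
f(u) = -4 (f(u) = -4 + 0 = -4)
r(T, M) = M/T (r(T, M) = (M + M)/(T + T) = (2*M)/((2*T)) = (2*M)*(1/(2*T)) = M/T)
B(K, w) = 155 - K
1/(B(-214, r(f(0), 3)) + 8764) = 1/((155 - 1*(-214)) + 8764) = 1/((155 + 214) + 8764) = 1/(369 + 8764) = 1/9133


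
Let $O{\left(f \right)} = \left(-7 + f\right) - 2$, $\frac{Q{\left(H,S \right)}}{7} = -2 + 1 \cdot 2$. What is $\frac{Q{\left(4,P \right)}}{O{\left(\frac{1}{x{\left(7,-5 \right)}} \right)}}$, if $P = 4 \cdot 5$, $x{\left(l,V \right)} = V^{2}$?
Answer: $0$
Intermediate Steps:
$P = 20$
$Q{\left(H,S \right)} = 0$ ($Q{\left(H,S \right)} = 7 \left(-2 + 1 \cdot 2\right) = 7 \left(-2 + 2\right) = 7 \cdot 0 = 0$)
$O{\left(f \right)} = -9 + f$
$\frac{Q{\left(4,P \right)}}{O{\left(\frac{1}{x{\left(7,-5 \right)}} \right)}} = \frac{0}{-9 + \frac{1}{\left(-5\right)^{2}}} = \frac{0}{-9 + \frac{1}{25}} = \frac{0}{- \frac{224}{25}} = 0 \left(- \frac{25}{224}\right) = 0$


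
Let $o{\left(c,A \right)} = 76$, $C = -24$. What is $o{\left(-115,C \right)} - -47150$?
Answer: $47226$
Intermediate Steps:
$o{\left(-115,C \right)} - -47150 = 76 - -47150 = 76 + 47150 = 47226$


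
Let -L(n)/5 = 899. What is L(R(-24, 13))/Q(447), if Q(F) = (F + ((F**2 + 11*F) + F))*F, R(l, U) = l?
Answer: -899/18382428 ≈ -4.8905e-5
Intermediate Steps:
L(n) = -4495 (L(n) = -5*899 = -4495)
Q(F) = F*(F**2 + 13*F) (Q(F) = (F + (F**2 + 12*F))*F = (F**2 + 13*F)*F = F*(F**2 + 13*F))
L(R(-24, 13))/Q(447) = -4495*1/(199809*(13 + 447)) = -4495/(199809*460) = -4495/91912140 = -4495*1/91912140 = -899/18382428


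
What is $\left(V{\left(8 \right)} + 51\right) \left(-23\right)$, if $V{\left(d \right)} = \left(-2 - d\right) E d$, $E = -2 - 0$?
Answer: $-4853$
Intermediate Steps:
$E = -2$ ($E = -2 + 0 = -2$)
$V{\left(d \right)} = - 2 d \left(-2 - d\right)$ ($V{\left(d \right)} = \left(-2 - d\right) \left(- 2 d\right) = - 2 d \left(-2 - d\right)$)
$\left(V{\left(8 \right)} + 51\right) \left(-23\right) = \left(2 \cdot 8 \left(2 + 8\right) + 51\right) \left(-23\right) = \left(2 \cdot 8 \cdot 10 + 51\right) \left(-23\right) = \left(160 + 51\right) \left(-23\right) = 211 \left(-23\right) = -4853$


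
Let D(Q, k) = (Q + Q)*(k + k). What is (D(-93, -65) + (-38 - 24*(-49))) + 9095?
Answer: 34413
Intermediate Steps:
D(Q, k) = 4*Q*k (D(Q, k) = (2*Q)*(2*k) = 4*Q*k)
(D(-93, -65) + (-38 - 24*(-49))) + 9095 = (4*(-93)*(-65) + (-38 - 24*(-49))) + 9095 = (24180 + (-38 + 1176)) + 9095 = (24180 + 1138) + 9095 = 25318 + 9095 = 34413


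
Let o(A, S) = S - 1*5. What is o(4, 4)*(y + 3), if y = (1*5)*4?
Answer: -23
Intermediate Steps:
o(A, S) = -5 + S (o(A, S) = S - 5 = -5 + S)
y = 20 (y = 5*4 = 20)
o(4, 4)*(y + 3) = (-5 + 4)*(20 + 3) = -1*23 = -23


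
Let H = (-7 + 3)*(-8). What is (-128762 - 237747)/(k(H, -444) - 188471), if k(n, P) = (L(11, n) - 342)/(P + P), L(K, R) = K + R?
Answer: 325459992/167361949 ≈ 1.9446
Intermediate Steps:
H = 32 (H = -4*(-8) = 32)
k(n, P) = (-331 + n)/(2*P) (k(n, P) = ((11 + n) - 342)/(P + P) = (-331 + n)/((2*P)) = (-331 + n)*(1/(2*P)) = (-331 + n)/(2*P))
(-128762 - 237747)/(k(H, -444) - 188471) = (-128762 - 237747)/((½)*(-331 + 32)/(-444) - 188471) = -366509/((½)*(-1/444)*(-299) - 188471) = -366509/(299/888 - 188471) = -366509/(-167361949/888) = -366509*(-888/167361949) = 325459992/167361949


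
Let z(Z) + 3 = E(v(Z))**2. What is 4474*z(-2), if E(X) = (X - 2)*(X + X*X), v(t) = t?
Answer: 272914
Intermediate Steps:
E(X) = (-2 + X)*(X + X**2)
z(Z) = -3 + Z**2*(-2 + Z**2 - Z)**2 (z(Z) = -3 + (Z*(-2 + Z**2 - Z))**2 = -3 + Z**2*(-2 + Z**2 - Z)**2)
4474*z(-2) = 4474*(-3 + (-2)**2*(2 - 2 - 1*(-2)**2)**2) = 4474*(-3 + 4*(2 - 2 - 1*4)**2) = 4474*(-3 + 4*(2 - 2 - 4)**2) = 4474*(-3 + 4*(-4)**2) = 4474*(-3 + 4*16) = 4474*(-3 + 64) = 4474*61 = 272914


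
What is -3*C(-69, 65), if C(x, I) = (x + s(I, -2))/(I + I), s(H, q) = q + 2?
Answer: 207/130 ≈ 1.5923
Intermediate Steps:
s(H, q) = 2 + q
C(x, I) = x/(2*I) (C(x, I) = (x + (2 - 2))/(I + I) = (x + 0)/((2*I)) = x*(1/(2*I)) = x/(2*I))
-3*C(-69, 65) = -3*(-69)/(2*65) = -3*(-69/130) = 207/130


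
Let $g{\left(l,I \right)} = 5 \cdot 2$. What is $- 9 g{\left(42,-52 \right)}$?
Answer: $-90$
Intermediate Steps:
$g{\left(l,I \right)} = 10$
$- 9 g{\left(42,-52 \right)} = \left(-9\right) 10 = -90$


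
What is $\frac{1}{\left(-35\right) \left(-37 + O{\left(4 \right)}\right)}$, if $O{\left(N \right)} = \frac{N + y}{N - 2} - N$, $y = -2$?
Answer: $\frac{1}{1400} \approx 0.00071429$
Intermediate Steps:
$O{\left(N \right)} = 1 - N$ ($O{\left(N \right)} = \frac{N - 2}{N - 2} - N = \frac{-2 + N}{-2 + N} - N = 1 - N$)
$\frac{1}{\left(-35\right) \left(-37 + O{\left(4 \right)}\right)} = \frac{1}{\left(-35\right) \left(-37 + \left(1 - 4\right)\right)} = \frac{1}{\left(-35\right) \left(-37 - 3\right)} = \frac{1}{\left(-35\right) \left(-40\right)} = \frac{1}{1400}$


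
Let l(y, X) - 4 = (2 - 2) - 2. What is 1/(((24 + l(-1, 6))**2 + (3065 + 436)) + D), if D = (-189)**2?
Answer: 1/39898 ≈ 2.5064e-5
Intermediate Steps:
l(y, X) = 2 (l(y, X) = 4 + ((2 - 2) - 2) = 4 + (0 - 2) = 4 - 2 = 2)
D = 35721
1/(((24 + l(-1, 6))**2 + (3065 + 436)) + D) = 1/(((24 + 2)**2 + (3065 + 436)) + 35721) = 1/((26**2 + 3501) + 35721) = 1/((676 + 3501) + 35721) = 1/(4177 + 35721) = 1/39898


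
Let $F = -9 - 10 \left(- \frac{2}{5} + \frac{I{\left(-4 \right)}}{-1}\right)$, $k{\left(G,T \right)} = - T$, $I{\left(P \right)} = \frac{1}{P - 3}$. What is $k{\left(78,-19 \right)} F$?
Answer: $- \frac{855}{7} \approx -122.14$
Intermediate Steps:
$I{\left(P \right)} = \frac{1}{-3 + P}$
$F = - \frac{45}{7}$ ($F = -9 - 10 \left(- \frac{2}{5} + \frac{1}{\left(-3 - 4\right) \left(-1\right)}\right) = -9 - 10 \left(\left(-2\right) \frac{1}{5} + \frac{1}{-7} \left(-1\right)\right) = -9 - 10 \left(- \frac{2}{5} - - \frac{1}{7}\right) = -9 - 10 \left(- \frac{2}{5} + \frac{1}{7}\right) = -9 - - \frac{18}{7} = -9 + \frac{18}{7} = - \frac{45}{7} \approx -6.4286$)
$k{\left(78,-19 \right)} F = \left(-1\right) \left(-19\right) \left(- \frac{45}{7}\right) = 19 \left(- \frac{45}{7}\right) = - \frac{855}{7}$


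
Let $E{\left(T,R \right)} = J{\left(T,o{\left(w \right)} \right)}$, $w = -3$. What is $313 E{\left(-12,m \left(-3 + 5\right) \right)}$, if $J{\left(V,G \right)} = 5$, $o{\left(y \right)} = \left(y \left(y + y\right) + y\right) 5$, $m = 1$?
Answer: $1565$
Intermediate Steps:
$o{\left(y \right)} = 5 y + 10 y^{2}$ ($o{\left(y \right)} = \left(y 2 y + y\right) 5 = \left(2 y^{2} + y\right) 5 = \left(y + 2 y^{2}\right) 5 = 5 y + 10 y^{2}$)
$E{\left(T,R \right)} = 5$
$313 E{\left(-12,m \left(-3 + 5\right) \right)} = 313 \cdot 5 = 1565$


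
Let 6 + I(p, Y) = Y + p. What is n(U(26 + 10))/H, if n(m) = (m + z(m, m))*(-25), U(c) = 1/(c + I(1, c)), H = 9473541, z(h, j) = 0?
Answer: -25/634727247 ≈ -3.9387e-8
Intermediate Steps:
I(p, Y) = -6 + Y + p (I(p, Y) = -6 + (Y + p) = -6 + Y + p)
U(c) = 1/(-5 + 2*c) (U(c) = 1/(c + (-6 + c + 1)) = 1/(c + (-5 + c)) = 1/(-5 + 2*c))
n(m) = -25*m (n(m) = (m + 0)*(-25) = m*(-25) = -25*m)
n(U(26 + 10))/H = -25/(-5 + 2*(26 + 10))/9473541 = -25/(-5 + 2*36)*(1/9473541) = -25/(-5 + 72)*(1/9473541) = -25/67*(1/9473541) = -25*1/67*(1/9473541) = -25/67*1/9473541 = -25/634727247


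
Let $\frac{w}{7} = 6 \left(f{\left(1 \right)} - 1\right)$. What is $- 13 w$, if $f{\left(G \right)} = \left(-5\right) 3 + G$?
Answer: $8190$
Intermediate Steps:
$f{\left(G \right)} = -15 + G$
$w = -630$ ($w = 7 \cdot 6 \left(\left(-15 + 1\right) - 1\right) = 7 \cdot 6 \left(-14 - 1\right) = 7 \cdot 6 \left(-15\right) = 7 \left(-90\right) = -630$)
$- 13 w = \left(-13\right) \left(-630\right) = 8190$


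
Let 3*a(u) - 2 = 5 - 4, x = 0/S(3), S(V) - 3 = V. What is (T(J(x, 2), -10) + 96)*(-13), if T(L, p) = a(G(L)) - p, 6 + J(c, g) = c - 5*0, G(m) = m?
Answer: -1391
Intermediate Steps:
S(V) = 3 + V
x = 0 (x = 0/(3 + 3) = 0/6 = 0*(⅙) = 0)
J(c, g) = -6 + c (J(c, g) = -6 + (c - 5*0) = -6 + (c + 0) = -6 + c)
a(u) = 1 (a(u) = ⅔ + (5 - 4)/3 = ⅔ + (⅓)*1 = ⅔ + ⅓ = 1)
T(L, p) = 1 - p
(T(J(x, 2), -10) + 96)*(-13) = ((1 - 1*(-10)) + 96)*(-13) = ((1 + 10) + 96)*(-13) = (11 + 96)*(-13) = 107*(-13) = -1391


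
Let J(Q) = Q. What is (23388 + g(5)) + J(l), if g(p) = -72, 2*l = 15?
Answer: 46647/2 ≈ 23324.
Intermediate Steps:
l = 15/2 (l = (½)*15 = 15/2 ≈ 7.5000)
(23388 + g(5)) + J(l) = (23388 - 72) + 15/2 = 23316 + 15/2 = 46647/2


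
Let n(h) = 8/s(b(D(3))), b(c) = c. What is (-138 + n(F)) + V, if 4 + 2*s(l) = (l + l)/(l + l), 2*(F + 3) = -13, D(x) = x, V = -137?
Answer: -841/3 ≈ -280.33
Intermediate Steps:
F = -19/2 (F = -3 + (½)*(-13) = -3 - 13/2 = -19/2 ≈ -9.5000)
s(l) = -3/2 (s(l) = -2 + ((l + l)/(l + l))/2 = -2 + ((2*l)/((2*l)))/2 = -2 + ((2*l)*(1/(2*l)))/2 = -2 + (½)*1 = -2 + ½ = -3/2)
n(h) = -16/3 (n(h) = 8/(-3/2) = 8*(-⅔) = -16/3)
(-138 + n(F)) + V = (-138 - 16/3) - 137 = -430/3 - 137 = -841/3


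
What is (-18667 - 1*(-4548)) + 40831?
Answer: 26712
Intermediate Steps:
(-18667 - 1*(-4548)) + 40831 = (-18667 + 4548) + 40831 = -14119 + 40831 = 26712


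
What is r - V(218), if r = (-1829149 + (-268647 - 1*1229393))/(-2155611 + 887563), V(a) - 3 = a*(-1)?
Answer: 275957509/1268048 ≈ 217.62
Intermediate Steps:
V(a) = 3 - a (V(a) = 3 + a*(-1) = 3 - a)
r = 3327189/1268048 (r = (-1829149 + (-268647 - 1229393))/(-1268048) = (-1829149 - 1498040)*(-1/1268048) = -3327189*(-1/1268048) = 3327189/1268048 ≈ 2.6239)
r - V(218) = 3327189/1268048 - (3 - 1*218) = 3327189/1268048 - (3 - 218) = 3327189/1268048 - 1*(-215) = 3327189/1268048 + 215 = 275957509/1268048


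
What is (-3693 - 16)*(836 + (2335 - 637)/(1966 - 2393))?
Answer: -1317711266/427 ≈ -3.0860e+6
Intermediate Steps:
(-3693 - 16)*(836 + (2335 - 637)/(1966 - 2393)) = -3709*(836 + 1698/(-427)) = -3709*(836 + 1698*(-1/427)) = -3709*(836 - 1698/427) = -3709*355274/427 = -1317711266/427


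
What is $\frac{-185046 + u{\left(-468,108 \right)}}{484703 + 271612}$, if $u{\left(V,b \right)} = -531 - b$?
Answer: $- \frac{12379}{50421} \approx -0.24551$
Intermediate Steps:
$\frac{-185046 + u{\left(-468,108 \right)}}{484703 + 271612} = \frac{-185046 - 639}{484703 + 271612} = \frac{-185046 - 639}{756315} = \left(-185046 - 639\right) \frac{1}{756315} = \left(-185685\right) \frac{1}{756315} = - \frac{12379}{50421}$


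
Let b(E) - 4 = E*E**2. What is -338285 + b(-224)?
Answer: -11577705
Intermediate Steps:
b(E) = 4 + E**3 (b(E) = 4 + E*E**2 = 4 + E**3)
-338285 + b(-224) = -338285 + (4 + (-224)**3) = -338285 + (4 - 11239424) = -338285 - 11239420 = -11577705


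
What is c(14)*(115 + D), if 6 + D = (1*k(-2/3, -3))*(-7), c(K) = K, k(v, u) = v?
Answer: 4774/3 ≈ 1591.3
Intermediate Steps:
D = -4/3 (D = -6 + (1*(-2/3))*(-7) = -6 - 2/3*(-7) = -6 + 14/3 = -4/3 ≈ -1.3333)
c(14)*(115 + D) = 14*(115 - 4/3) = 14*(341/3) = 4774/3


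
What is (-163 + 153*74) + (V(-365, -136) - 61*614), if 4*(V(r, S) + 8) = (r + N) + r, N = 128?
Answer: -52907/2 ≈ -26454.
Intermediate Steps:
V(r, S) = 24 + r/2 (V(r, S) = -8 + ((r + 128) + r)/4 = -8 + ((128 + r) + r)/4 = -8 + (128 + 2*r)/4 = -8 + (32 + r/2) = 24 + r/2)
(-163 + 153*74) + (V(-365, -136) - 61*614) = (-163 + 153*74) + ((24 + (½)*(-365)) - 61*614) = (-163 + 11322) + ((24 - 365/2) - 1*37454) = 11159 + (-317/2 - 37454) = 11159 - 75225/2 = -52907/2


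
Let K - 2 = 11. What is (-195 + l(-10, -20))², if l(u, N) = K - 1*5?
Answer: 34969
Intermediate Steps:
K = 13 (K = 2 + 11 = 13)
l(u, N) = 8 (l(u, N) = 13 - 1*5 = 13 - 5 = 8)
(-195 + l(-10, -20))² = (-195 + 8)² = (-187)² = 34969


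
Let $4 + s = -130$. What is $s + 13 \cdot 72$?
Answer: $802$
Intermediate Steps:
$s = -134$ ($s = -4 - 130 = -134$)
$s + 13 \cdot 72 = -134 + 13 \cdot 72 = -134 + 936 = 802$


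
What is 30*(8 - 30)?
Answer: -660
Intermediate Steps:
30*(8 - 30) = 30*(-22) = -660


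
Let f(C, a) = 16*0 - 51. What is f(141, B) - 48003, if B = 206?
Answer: -48054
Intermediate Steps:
f(C, a) = -51 (f(C, a) = 0 - 51 = -51)
f(141, B) - 48003 = -51 - 48003 = -48054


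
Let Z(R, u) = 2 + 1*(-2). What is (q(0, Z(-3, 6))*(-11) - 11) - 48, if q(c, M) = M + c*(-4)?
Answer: -59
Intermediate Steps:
Z(R, u) = 0 (Z(R, u) = 2 - 2 = 0)
q(c, M) = M - 4*c
(q(0, Z(-3, 6))*(-11) - 11) - 48 = ((0 - 4*0)*(-11) - 11) - 48 = ((0 + 0)*(-11) - 11) - 48 = (0*(-11) - 11) - 48 = (0 - 11) - 48 = -11 - 48 = -59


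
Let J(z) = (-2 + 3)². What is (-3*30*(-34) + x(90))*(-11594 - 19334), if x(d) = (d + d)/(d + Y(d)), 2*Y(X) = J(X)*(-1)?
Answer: -16951636800/179 ≈ -9.4702e+7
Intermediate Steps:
J(z) = 1 (J(z) = 1² = 1)
Y(X) = -½ (Y(X) = (1*(-1))/2 = (½)*(-1) = -½)
x(d) = 2*d/(-½ + d) (x(d) = (d + d)/(d - ½) = (2*d)/(-½ + d) = 2*d/(-½ + d))
(-3*30*(-34) + x(90))*(-11594 - 19334) = (-3*30*(-34) + 4*90/(-1 + 2*90))*(-11594 - 19334) = (-90*(-34) + 4*90/(-1 + 180))*(-30928) = (3060 + 4*90/179)*(-30928) = (3060 + 4*90*(1/179))*(-30928) = (3060 + 360/179)*(-30928) = (548100/179)*(-30928) = -16951636800/179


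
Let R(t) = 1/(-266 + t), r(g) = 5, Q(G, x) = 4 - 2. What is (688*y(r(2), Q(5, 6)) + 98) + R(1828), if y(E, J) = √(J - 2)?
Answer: 153077/1562 ≈ 98.001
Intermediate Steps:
Q(G, x) = 2
y(E, J) = √(-2 + J)
(688*y(r(2), Q(5, 6)) + 98) + R(1828) = (688*√(-2 + 2) + 98) + 1/(-266 + 1828) = (688*√0 + 98) + 1/1562 = (688*0 + 98) + 1/1562 = (0 + 98) + 1/1562 = 98 + 1/1562 = 153077/1562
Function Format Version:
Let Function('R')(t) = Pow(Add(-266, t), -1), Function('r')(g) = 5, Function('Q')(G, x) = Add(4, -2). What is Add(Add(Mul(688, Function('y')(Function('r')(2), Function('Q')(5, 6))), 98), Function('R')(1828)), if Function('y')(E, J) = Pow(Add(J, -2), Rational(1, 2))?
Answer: Rational(153077, 1562) ≈ 98.001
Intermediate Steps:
Function('Q')(G, x) = 2
Function('y')(E, J) = Pow(Add(-2, J), Rational(1, 2))
Add(Add(Mul(688, Function('y')(Function('r')(2), Function('Q')(5, 6))), 98), Function('R')(1828)) = Add(Add(Mul(688, Pow(Add(-2, 2), Rational(1, 2))), 98), Pow(Add(-266, 1828), -1)) = Add(Add(Mul(688, Pow(0, Rational(1, 2))), 98), Pow(1562, -1)) = Add(Add(Mul(688, 0), 98), Rational(1, 1562)) = Add(Add(0, 98), Rational(1, 1562)) = Add(98, Rational(1, 1562)) = Rational(153077, 1562)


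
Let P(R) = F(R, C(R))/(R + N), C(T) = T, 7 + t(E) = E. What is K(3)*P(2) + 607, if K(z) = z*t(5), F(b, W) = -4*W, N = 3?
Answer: 3083/5 ≈ 616.60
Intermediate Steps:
t(E) = -7 + E
K(z) = -2*z (K(z) = z*(-7 + 5) = z*(-2) = -2*z)
P(R) = -4*R/(3 + R) (P(R) = (-4*R)/(R + 3) = (-4*R)/(3 + R) = -4*R/(3 + R))
K(3)*P(2) + 607 = (-2*3)*(-4*2/(3 + 2)) + 607 = -(-24)*2/5 + 607 = -6*(-8/5) + 607 = 48/5 + 607 = 3083/5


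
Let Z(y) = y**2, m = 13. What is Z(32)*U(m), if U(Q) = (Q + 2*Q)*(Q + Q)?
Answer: 1038336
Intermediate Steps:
U(Q) = 6*Q**2 (U(Q) = (3*Q)*(2*Q) = 6*Q**2)
Z(32)*U(m) = 32**2*(6*13**2) = 1024*(6*169) = 1024*1014 = 1038336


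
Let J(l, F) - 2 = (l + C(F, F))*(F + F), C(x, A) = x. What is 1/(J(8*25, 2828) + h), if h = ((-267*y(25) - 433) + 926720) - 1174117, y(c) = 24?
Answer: 1/16872132 ≈ 5.9269e-8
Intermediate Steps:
J(l, F) = 2 + 2*F*(F + l) (J(l, F) = 2 + (l + F)*(F + F) = 2 + (F + l)*(2*F) = 2 + 2*F*(F + l))
h = -254238 (h = ((-267*24 - 433) + 926720) - 1174117 = ((-6408 - 433) + 926720) - 1174117 = (-6841 + 926720) - 1174117 = 919879 - 1174117 = -254238)
1/(J(8*25, 2828) + h) = 1/((2 + 2*2828**2 + 2*2828*(8*25)) - 254238) = 1/((2 + 2*7997584 + 2*2828*200) - 254238) = 1/((2 + 15995168 + 1131200) - 254238) = 1/(17126370 - 254238) = 1/16872132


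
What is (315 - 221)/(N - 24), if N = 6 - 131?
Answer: -94/149 ≈ -0.63087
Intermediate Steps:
N = -125
(315 - 221)/(N - 24) = (315 - 221)/(-125 - 24) = 94/(-149) = 94*(-1/149) = -94/149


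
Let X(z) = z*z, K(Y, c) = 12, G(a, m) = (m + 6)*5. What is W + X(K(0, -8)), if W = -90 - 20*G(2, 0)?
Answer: -546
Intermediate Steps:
G(a, m) = 30 + 5*m (G(a, m) = (6 + m)*5 = 30 + 5*m)
W = -690 (W = -90 - 20*(30 + 5*0) = -90 - 20*(30 + 0) = -90 - 20*30 = -90 - 600 = -690)
X(z) = z**2
W + X(K(0, -8)) = -690 + 12**2 = -690 + 144 = -546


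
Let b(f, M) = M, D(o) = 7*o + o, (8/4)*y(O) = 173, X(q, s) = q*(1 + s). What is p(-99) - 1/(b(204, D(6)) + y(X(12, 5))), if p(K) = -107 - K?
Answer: -2154/269 ≈ -8.0074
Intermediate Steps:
y(O) = 173/2 (y(O) = (½)*173 = 173/2)
D(o) = 8*o
p(-99) - 1/(b(204, D(6)) + y(X(12, 5))) = (-107 - 1*(-99)) - 1/(8*6 + 173/2) = (-107 + 99) - 1/(48 + 173/2) = -8 - 1/269/2 = -8 - 1*2/269 = -8 - 2/269 = -2154/269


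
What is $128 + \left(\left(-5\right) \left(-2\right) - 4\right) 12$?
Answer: $200$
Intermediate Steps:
$128 + \left(\left(-5\right) \left(-2\right) - 4\right) 12 = 128 + \left(10 - 4\right) 12 = 128 + 6 \cdot 12 = 128 + 72 = 200$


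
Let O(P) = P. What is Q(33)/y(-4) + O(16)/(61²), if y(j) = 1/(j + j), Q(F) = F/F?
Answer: -29752/3721 ≈ -7.9957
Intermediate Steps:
Q(F) = 1
y(j) = 1/(2*j)
Q(33)/y(-4) + O(16)/(61²) = 1/((½)/(-4)) + 16/(61²) = 1/((½)*(-¼)) + 16/3721 = 1/(-⅛) + 16*(1/3721) = 1*(-8) + 16/3721 = -8 + 16/3721 = -29752/3721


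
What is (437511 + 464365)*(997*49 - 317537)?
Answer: -242319651184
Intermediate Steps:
(437511 + 464365)*(997*49 - 317537) = 901876*(48853 - 317537) = 901876*(-268684) = -242319651184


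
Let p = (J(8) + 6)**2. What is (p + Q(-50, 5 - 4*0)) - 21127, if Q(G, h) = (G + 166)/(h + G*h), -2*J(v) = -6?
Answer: -5156386/245 ≈ -21046.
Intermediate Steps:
J(v) = 3 (J(v) = -1/2*(-6) = 3)
p = 81 (p = (3 + 6)**2 = 9**2 = 81)
Q(G, h) = (166 + G)/(h + G*h)
(p + Q(-50, 5 - 4*0)) - 21127 = (81 + (166 - 50)/((5 - 4*0)*(1 - 50))) - 21127 = (81 + 116/((5 + 0)*(-49))) - 21127 = (81 - 1/49*116/5) - 21127 = (81 + (1/5)*(-1/49)*116) - 21127 = (81 - 116/245) - 21127 = 19729/245 - 21127 = -5156386/245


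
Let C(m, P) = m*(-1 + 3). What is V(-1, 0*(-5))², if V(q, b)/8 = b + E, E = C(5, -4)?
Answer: 6400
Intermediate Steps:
C(m, P) = 2*m (C(m, P) = m*2 = 2*m)
E = 10 (E = 2*5 = 10)
V(q, b) = 80 + 8*b (V(q, b) = 8*(b + 10) = 8*(10 + b) = 80 + 8*b)
V(-1, 0*(-5))² = (80 + 8*(0*(-5)))² = (80 + 8*0)² = (80 + 0)² = 80² = 6400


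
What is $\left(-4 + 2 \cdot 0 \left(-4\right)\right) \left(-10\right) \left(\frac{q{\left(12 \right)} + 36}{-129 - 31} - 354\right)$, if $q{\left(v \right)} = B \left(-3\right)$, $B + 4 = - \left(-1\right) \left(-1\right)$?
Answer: $- \frac{56691}{4} \approx -14173.0$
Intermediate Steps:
$B = -5$ ($B = -4 - \left(-1\right) \left(-1\right) = -4 - 1 = -5$)
$q{\left(v \right)} = 15$ ($q{\left(v \right)} = \left(-5\right) \left(-3\right) = 15$)
$\left(-4 + 2 \cdot 0 \left(-4\right)\right) \left(-10\right) \left(\frac{q{\left(12 \right)} + 36}{-129 - 31} - 354\right) = \left(-4 + 2 \cdot 0 \left(-4\right)\right) \left(-10\right) \left(\frac{15 + 36}{-129 - 31} - 354\right) = \left(-4 + 0 \left(-4\right)\right) \left(-10\right) \left(\frac{51}{-160} - 354\right) = \left(-4 + 0\right) \left(-10\right) \left(51 \left(- \frac{1}{160}\right) - 354\right) = \left(-4\right) \left(-10\right) \left(- \frac{51}{160} - 354\right) = 40 \left(- \frac{56691}{160}\right) = - \frac{56691}{4}$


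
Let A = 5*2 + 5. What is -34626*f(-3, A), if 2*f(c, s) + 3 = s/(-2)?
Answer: 363573/2 ≈ 1.8179e+5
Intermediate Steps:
A = 15 (A = 10 + 5 = 15)
f(c, s) = -3/2 - s/4 (f(c, s) = -3/2 + (s/(-2))/2 = -3/2 + (s*(-½))/2 = -3/2 + (-s/2)/2 = -3/2 - s/4)
-34626*f(-3, A) = -34626*(-3/2 - ¼*15) = -34626*(-3/2 - 15/4) = -34626*(-21/4) = 363573/2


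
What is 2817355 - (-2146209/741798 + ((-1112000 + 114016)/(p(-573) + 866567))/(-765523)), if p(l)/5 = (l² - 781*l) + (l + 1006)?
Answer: 1266018569629837691699017/449363771873638578 ≈ 2.8174e+6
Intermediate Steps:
p(l) = 5030 - 3900*l + 5*l² (p(l) = 5*((l² - 781*l) + (l + 1006)) = 5*((l² - 781*l) + (1006 + l)) = 5*(1006 + l² - 780*l) = 5030 - 3900*l + 5*l²)
2817355 - (-2146209/741798 + ((-1112000 + 114016)/(p(-573) + 866567))/(-765523)) = 2817355 - (-2146209/741798 + ((-1112000 + 114016)/((5030 - 3900*(-573) + 5*(-573)²) + 866567))/(-765523)) = 2817355 - (-2146209*1/741798 - 997984/((5030 + 2234700 + 5*328329) + 866567)*(-1/765523)) = 2817355 - (-715403/247266 - 997984/((5030 + 2234700 + 1641645) + 866567)*(-1/765523)) = 2817355 - (-715403/247266 - 997984/(3881375 + 866567)*(-1/765523)) = 2817355 - (-715403/247266 - 997984/4747942*(-1/765523)) = 2817355 - (-715403/247266 - 997984*1/4747942*(-1/765523)) = 2817355 - (-715403/247266 - 498992/2373971*(-1/765523)) = 2817355 - (-715403/247266 + 498992/1817329401833) = 2817355 - 1*(-1300122782675777827/449363771873638578) = 2817355 + 1300122782675777827/449363771873638578 = 1266018569629837691699017/449363771873638578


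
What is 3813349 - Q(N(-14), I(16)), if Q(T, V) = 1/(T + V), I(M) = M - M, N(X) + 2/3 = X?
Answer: 167787359/44 ≈ 3.8133e+6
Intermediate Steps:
N(X) = -⅔ + X
I(M) = 0
3813349 - Q(N(-14), I(16)) = 3813349 - 1/((-⅔ - 14) + 0) = 3813349 - 1/(-44/3 + 0) = 3813349 - 1/(-44/3) = 3813349 - 1*(-3/44) = 3813349 + 3/44 = 167787359/44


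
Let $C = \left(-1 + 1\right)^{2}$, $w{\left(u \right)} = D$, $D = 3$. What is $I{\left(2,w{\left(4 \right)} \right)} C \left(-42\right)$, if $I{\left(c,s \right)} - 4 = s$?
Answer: $0$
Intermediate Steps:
$w{\left(u \right)} = 3$
$I{\left(c,s \right)} = 4 + s$
$C = 0$ ($C = 0^{2} = 0$)
$I{\left(2,w{\left(4 \right)} \right)} C \left(-42\right) = \left(4 + 3\right) 0 \left(-42\right) = 7 \cdot 0 \left(-42\right) = 0 \left(-42\right) = 0$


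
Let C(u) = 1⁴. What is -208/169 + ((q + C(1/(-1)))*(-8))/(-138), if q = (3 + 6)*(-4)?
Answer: -2924/897 ≈ -3.2598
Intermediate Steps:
C(u) = 1
q = -36 (q = 9*(-4) = -36)
-208/169 + ((q + C(1/(-1)))*(-8))/(-138) = -208/169 + ((-36 + 1)*(-8))/(-138) = -208*1/169 - 35*(-8)*(-1/138) = -16/13 + 280*(-1/138) = -16/13 - 140/69 = -2924/897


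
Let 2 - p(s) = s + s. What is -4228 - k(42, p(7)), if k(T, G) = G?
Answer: -4216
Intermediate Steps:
p(s) = 2 - 2*s (p(s) = 2 - (s + s) = 2 - 2*s)
-4228 - k(42, p(7)) = -4228 - (2 - 2*7) = -4228 - (2 - 14) = -4228 - 1*(-12) = -4228 + 12 = -4216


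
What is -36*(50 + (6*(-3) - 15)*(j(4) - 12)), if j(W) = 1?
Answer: -14868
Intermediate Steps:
-36*(50 + (6*(-3) - 15)*(j(4) - 12)) = -36*(50 + (6*(-3) - 15)*(1 - 12)) = -36*(50 + (-18 - 15)*(-11)) = -36*(50 - 33*(-11)) = -36*(50 + 363) = -36*413 = -14868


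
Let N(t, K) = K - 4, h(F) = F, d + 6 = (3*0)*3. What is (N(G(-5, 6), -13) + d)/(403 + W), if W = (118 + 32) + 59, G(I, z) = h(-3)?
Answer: -23/612 ≈ -0.037582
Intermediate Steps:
d = -6 (d = -6 + (3*0)*3 = -6 + 0*3 = -6 + 0 = -6)
G(I, z) = -3
N(t, K) = -4 + K
W = 209 (W = 150 + 59 = 209)
(N(G(-5, 6), -13) + d)/(403 + W) = ((-4 - 13) - 6)/(403 + 209) = (-17 - 6)/612 = -23*1/612 = -23/612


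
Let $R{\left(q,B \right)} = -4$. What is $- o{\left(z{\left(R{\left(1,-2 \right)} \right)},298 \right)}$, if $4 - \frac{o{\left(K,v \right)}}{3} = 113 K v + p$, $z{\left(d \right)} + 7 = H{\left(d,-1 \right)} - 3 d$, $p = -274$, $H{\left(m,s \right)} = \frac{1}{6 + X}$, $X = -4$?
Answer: $554787$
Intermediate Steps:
$H{\left(m,s \right)} = \frac{1}{2}$ ($H{\left(m,s \right)} = \frac{1}{6 - 4} = \frac{1}{2}$)
$z{\left(d \right)} = - \frac{13}{2} - 3 d$ ($z{\left(d \right)} = -7 - \left(- \frac{1}{2} + 3 d\right) = - \frac{13}{2} - 3 d$)
$o{\left(K,v \right)} = 834 - 339 K v$ ($o{\left(K,v \right)} = 12 - 3 \left(113 K v - 274\right) = 12 - 3 \left(-274 + 113 K v\right) = 12 - \left(-822 + 339 K v\right) = 834 - 339 K v$)
$- o{\left(z{\left(R{\left(1,-2 \right)} \right)},298 \right)} = - (834 - 339 \left(- \frac{13}{2} - -12\right) 298) = - (834 - 339 \left(- \frac{13}{2} + 12\right) 298) = - (834 - \frac{3729}{2} \cdot 298) = - (834 - 555621) = \left(-1\right) \left(-554787\right) = 554787$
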